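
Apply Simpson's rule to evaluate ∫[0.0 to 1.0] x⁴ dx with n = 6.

f(x) = x⁴
a = 0.0, b = 1.0, n = 6
h = (b - a)/n = 0.166667

Simpson's rule: (h/3)[f(x₀) + 4f(x₁) + 2f(x₂) + ... + f(xₙ)]

x_0 = 0.0000, f(x_0) = 0.000000, coefficient = 1
x_1 = 0.1667, f(x_1) = 0.000772, coefficient = 4
x_2 = 0.3333, f(x_2) = 0.012346, coefficient = 2
x_3 = 0.5000, f(x_3) = 0.062500, coefficient = 4
x_4 = 0.6667, f(x_4) = 0.197531, coefficient = 2
x_5 = 0.8333, f(x_5) = 0.482253, coefficient = 4
x_6 = 1.0000, f(x_6) = 1.000000, coefficient = 1

I ≈ (0.166667/3) × 3.601852 = 0.200103
Exact value: 0.200000
Error: 0.000103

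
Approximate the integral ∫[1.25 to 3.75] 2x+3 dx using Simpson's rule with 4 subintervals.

f(x) = 2x+3
a = 1.25, b = 3.75, n = 4
h = (b - a)/n = 0.625000

Simpson's rule: (h/3)[f(x₀) + 4f(x₁) + 2f(x₂) + ... + f(xₙ)]

x_0 = 1.2500, f(x_0) = 5.500000, coefficient = 1
x_1 = 1.8750, f(x_1) = 6.750000, coefficient = 4
x_2 = 2.5000, f(x_2) = 8.000000, coefficient = 2
x_3 = 3.1250, f(x_3) = 9.250000, coefficient = 4
x_4 = 3.7500, f(x_4) = 10.500000, coefficient = 1

I ≈ (0.625000/3) × 96.000000 = 20.000000
Exact value: 20.000000
Error: 0.000000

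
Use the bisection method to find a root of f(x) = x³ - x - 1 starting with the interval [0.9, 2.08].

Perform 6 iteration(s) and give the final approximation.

f(x) = x³ - x - 1
Initial interval: [0.9, 2.08]

Iteration 1:
  c_1 = (0.900000 + 2.080000)/2 = 1.490000
  f(c_1) = f(1.490000) = 0.817949
  f(a) × f(c) < 0, new interval: [0.900000, 1.490000]
Iteration 2:
  c_2 = (0.900000 + 1.490000)/2 = 1.195000
  f(c_2) = f(1.195000) = -0.488510
  f(a) × f(c) ≥ 0, new interval: [1.195000, 1.490000]
Iteration 3:
  c_3 = (1.195000 + 1.490000)/2 = 1.342500
  f(c_3) = f(1.342500) = 0.077096
  f(a) × f(c) < 0, new interval: [1.195000, 1.342500]
Iteration 4:
  c_4 = (1.195000 + 1.342500)/2 = 1.268750
  f(c_4) = f(1.268750) = -0.226409
  f(a) × f(c) ≥ 0, new interval: [1.268750, 1.342500]
Iteration 5:
  c_5 = (1.268750 + 1.342500)/2 = 1.305625
  f(c_5) = f(1.305625) = -0.079983
  f(a) × f(c) ≥ 0, new interval: [1.305625, 1.342500]
Iteration 6:
  c_6 = (1.305625 + 1.342500)/2 = 1.324063
  f(c_6) = f(1.324063) = -0.002794
  f(a) × f(c) ≥ 0, new interval: [1.324063, 1.342500]

After 6 iteration(s), the approximation is c_6 = 1.324063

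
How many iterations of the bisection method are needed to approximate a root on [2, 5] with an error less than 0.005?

We need (b-a)/2^n ≤ 0.005
(5 - 2)/2^n ≤ 0.005
3/2^n ≤ 0.005
2^n ≥ 600
n ≥ log₂(600) = 9.23
n ≥ 10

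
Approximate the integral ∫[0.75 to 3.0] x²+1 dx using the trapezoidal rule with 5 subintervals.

f(x) = x²+1
a = 0.75, b = 3.0, n = 5
h = (b - a)/n = 0.450000

Trapezoidal rule: (h/2)[f(x₀) + 2f(x₁) + 2f(x₂) + ... + f(xₙ)]

x_0 = 0.7500, f(x_0) = 1.562500, coefficient = 1
x_1 = 1.2000, f(x_1) = 2.440000, coefficient = 2
x_2 = 1.6500, f(x_2) = 3.722500, coefficient = 2
x_3 = 2.1000, f(x_3) = 5.410000, coefficient = 2
x_4 = 2.5500, f(x_4) = 7.502500, coefficient = 2
x_5 = 3.0000, f(x_5) = 10.000000, coefficient = 1

I ≈ (0.450000/2) × 49.712500 = 11.185313
Exact value: 11.109375
Error: 0.075938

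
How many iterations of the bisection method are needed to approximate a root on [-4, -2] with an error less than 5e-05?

We need (b-a)/2^n ≤ 5e-05
(-2 - (-4))/2^n ≤ 5e-05
2/2^n ≤ 5e-05
2^n ≥ 40000
n ≥ log₂(40000) = 15.29
n ≥ 16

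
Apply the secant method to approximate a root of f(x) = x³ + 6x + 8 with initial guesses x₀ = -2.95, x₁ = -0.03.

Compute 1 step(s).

f(x) = x³ + 6x + 8
x₀ = -2.95, x₁ = -0.03

Secant formula: x_{n+1} = x_n - f(x_n)(x_n - x_{n-1})/(f(x_n) - f(x_{n-1}))

Iteration 1:
  f(-2.950000) = -35.372375
  f(-0.030000) = 7.819973
  x_2 = -0.030000 - 7.819973×(-0.030000 - (-2.950000))/(7.819973 - (-35.372375))
       = -0.558666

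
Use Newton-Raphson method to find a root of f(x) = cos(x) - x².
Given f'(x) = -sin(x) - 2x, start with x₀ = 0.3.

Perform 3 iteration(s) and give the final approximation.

f(x) = cos(x) - x²
f'(x) = -sin(x) - 2x
x₀ = 0.3

Newton-Raphson formula: x_{n+1} = x_n - f(x_n)/f'(x_n)

Iteration 1:
  f(0.300000) = 0.865336
  f'(0.300000) = -0.895520
  x_1 = 0.300000 - 0.865336/(-0.895520) = 1.266295
Iteration 2:
  f(1.266295) = -1.303685
  f'(1.266295) = -3.486586
  x_2 = 1.266295 - (-1.303685)/(-3.486586) = 0.892380
Iteration 3:
  f(0.892380) = -0.168782
  f'(0.892380) = -2.563329
  x_3 = 0.892380 - (-0.168782)/(-2.563329) = 0.826535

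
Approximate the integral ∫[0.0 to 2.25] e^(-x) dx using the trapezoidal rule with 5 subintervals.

f(x) = e^(-x)
a = 0.0, b = 2.25, n = 5
h = (b - a)/n = 0.450000

Trapezoidal rule: (h/2)[f(x₀) + 2f(x₁) + 2f(x₂) + ... + f(xₙ)]

x_0 = 0.0000, f(x_0) = 1.000000, coefficient = 1
x_1 = 0.4500, f(x_1) = 0.637628, coefficient = 2
x_2 = 0.9000, f(x_2) = 0.406570, coefficient = 2
x_3 = 1.3500, f(x_3) = 0.259240, coefficient = 2
x_4 = 1.8000, f(x_4) = 0.165299, coefficient = 2
x_5 = 2.2500, f(x_5) = 0.105399, coefficient = 1

I ≈ (0.450000/2) × 4.042873 = 0.909646
Exact value: 0.894601
Error: 0.015046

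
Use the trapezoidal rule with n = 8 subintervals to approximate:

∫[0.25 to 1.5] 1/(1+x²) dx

f(x) = 1/(1+x²)
a = 0.25, b = 1.5, n = 8
h = (b - a)/n = 0.156250

Trapezoidal rule: (h/2)[f(x₀) + 2f(x₁) + 2f(x₂) + ... + f(xₙ)]

x_0 = 0.2500, f(x_0) = 0.941176, coefficient = 1
x_1 = 0.4062, f(x_1) = 0.858340, coefficient = 2
x_2 = 0.5625, f(x_2) = 0.759644, coefficient = 2
x_3 = 0.7188, f(x_3) = 0.659369, coefficient = 2
x_4 = 0.8750, f(x_4) = 0.566372, coefficient = 2
x_5 = 1.0312, f(x_5) = 0.484619, coefficient = 2
x_6 = 1.1875, f(x_6) = 0.414911, coefficient = 2
x_7 = 1.3438, f(x_7) = 0.356422, coefficient = 2
x_8 = 1.5000, f(x_8) = 0.307692, coefficient = 1

I ≈ (0.156250/2) × 9.448222 = 0.738142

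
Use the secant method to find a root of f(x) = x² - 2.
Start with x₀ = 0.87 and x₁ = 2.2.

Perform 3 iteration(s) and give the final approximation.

f(x) = x² - 2
x₀ = 0.87, x₁ = 2.2

Secant formula: x_{n+1} = x_n - f(x_n)(x_n - x_{n-1})/(f(x_n) - f(x_{n-1}))

Iteration 1:
  f(0.870000) = -1.243100
  f(2.200000) = 2.840000
  x_2 = 2.200000 - 2.840000×(2.200000 - 0.870000)/(2.840000 - (-1.243100))
       = 1.274919
Iteration 2:
  f(2.200000) = 2.840000
  f(1.274919) = -0.374583
  x_3 = 1.274919 - (-0.374583)×(1.274919 - 2.200000)/(-0.374583 - 2.840000)
       = 1.382715
Iteration 3:
  f(1.274919) = -0.374583
  f(1.382715) = -0.088100
  x_4 = 1.382715 - (-0.088100)×(1.382715 - 1.274919)/(-0.088100 - (-0.374583))
       = 1.415865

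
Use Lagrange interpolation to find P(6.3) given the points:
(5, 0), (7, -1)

Lagrange interpolation formula:
P(x) = Σ yᵢ × Lᵢ(x)
where Lᵢ(x) = Π_{j≠i} (x - xⱼ)/(xᵢ - xⱼ)

L_0(6.3) = (6.3 - 7)/(5 - 7) = 0.350000
L_1(6.3) = (6.3 - 5)/(7 - 5) = 0.650000

P(6.3) = 0×L_0(6.3) + (-1)×L_1(6.3)
P(6.3) = -0.650000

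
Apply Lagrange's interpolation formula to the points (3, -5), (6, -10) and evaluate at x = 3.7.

Lagrange interpolation formula:
P(x) = Σ yᵢ × Lᵢ(x)
where Lᵢ(x) = Π_{j≠i} (x - xⱼ)/(xᵢ - xⱼ)

L_0(3.7) = (3.7 - 6)/(3 - 6) = 0.766667
L_1(3.7) = (3.7 - 3)/(6 - 3) = 0.233333

P(3.7) = (-5)×L_0(3.7) + (-10)×L_1(3.7)
P(3.7) = -6.166667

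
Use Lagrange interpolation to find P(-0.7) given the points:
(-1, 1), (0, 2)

Lagrange interpolation formula:
P(x) = Σ yᵢ × Lᵢ(x)
where Lᵢ(x) = Π_{j≠i} (x - xⱼ)/(xᵢ - xⱼ)

L_0(-0.7) = (-0.7 - 0)/(-1 - 0) = 0.700000
L_1(-0.7) = (-0.7 - (-1))/(0 - (-1)) = 0.300000

P(-0.7) = 1×L_0(-0.7) + 2×L_1(-0.7)
P(-0.7) = 1.300000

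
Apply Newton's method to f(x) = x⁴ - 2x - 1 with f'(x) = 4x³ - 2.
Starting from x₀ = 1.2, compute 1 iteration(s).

f(x) = x⁴ - 2x - 1
f'(x) = 4x³ - 2
x₀ = 1.2

Newton-Raphson formula: x_{n+1} = x_n - f(x_n)/f'(x_n)

Iteration 1:
  f(1.200000) = -1.326400
  f'(1.200000) = 4.912000
  x_1 = 1.200000 - (-1.326400)/4.912000 = 1.470033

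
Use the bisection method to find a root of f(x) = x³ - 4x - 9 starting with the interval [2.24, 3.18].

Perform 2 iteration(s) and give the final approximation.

f(x) = x³ - 4x - 9
Initial interval: [2.24, 3.18]

Iteration 1:
  c_1 = (2.240000 + 3.180000)/2 = 2.710000
  f(c_1) = f(2.710000) = 0.062511
  f(a) × f(c) < 0, new interval: [2.240000, 2.710000]
Iteration 2:
  c_2 = (2.240000 + 2.710000)/2 = 2.475000
  f(c_2) = f(2.475000) = -3.739078
  f(a) × f(c) ≥ 0, new interval: [2.475000, 2.710000]

After 2 iteration(s), the approximation is c_2 = 2.475000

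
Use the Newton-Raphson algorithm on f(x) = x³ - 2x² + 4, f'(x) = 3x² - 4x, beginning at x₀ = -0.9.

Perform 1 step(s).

f(x) = x³ - 2x² + 4
f'(x) = 3x² - 4x
x₀ = -0.9

Newton-Raphson formula: x_{n+1} = x_n - f(x_n)/f'(x_n)

Iteration 1:
  f(-0.900000) = 1.651000
  f'(-0.900000) = 6.030000
  x_1 = -0.900000 - 1.651000/6.030000 = -1.173798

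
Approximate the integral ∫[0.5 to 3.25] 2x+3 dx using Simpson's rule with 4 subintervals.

f(x) = 2x+3
a = 0.5, b = 3.25, n = 4
h = (b - a)/n = 0.687500

Simpson's rule: (h/3)[f(x₀) + 4f(x₁) + 2f(x₂) + ... + f(xₙ)]

x_0 = 0.5000, f(x_0) = 4.000000, coefficient = 1
x_1 = 1.1875, f(x_1) = 5.375000, coefficient = 4
x_2 = 1.8750, f(x_2) = 6.750000, coefficient = 2
x_3 = 2.5625, f(x_3) = 8.125000, coefficient = 4
x_4 = 3.2500, f(x_4) = 9.500000, coefficient = 1

I ≈ (0.687500/3) × 81.000000 = 18.562500
Exact value: 18.562500
Error: 0.000000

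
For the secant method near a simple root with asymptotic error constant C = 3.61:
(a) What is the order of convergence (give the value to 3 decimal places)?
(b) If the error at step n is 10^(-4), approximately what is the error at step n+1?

(a) Secant method has superlinear convergence with order φ = (1+√5)/2 ≈ 1.618.
    This means |e_{n+1}| ≈ C|e_n|^1.618.

(b) With |e_n| = 10^(-4) and C = 3.61:
    |e_{n+1}| ≈ 3.61 × (10^(-4))^1.618 = 3.61 × 10^(-6.47)

(a) ≈ 1.618 (golden ratio); (b) |e_{n+1}| ≈ 1.217e-06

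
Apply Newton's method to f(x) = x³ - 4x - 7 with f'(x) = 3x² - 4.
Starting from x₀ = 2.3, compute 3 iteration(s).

f(x) = x³ - 4x - 7
f'(x) = 3x² - 4
x₀ = 2.3

Newton-Raphson formula: x_{n+1} = x_n - f(x_n)/f'(x_n)

Iteration 1:
  f(2.300000) = -4.033000
  f'(2.300000) = 11.870000
  x_1 = 2.300000 - (-4.033000)/11.870000 = 2.639764
Iteration 2:
  f(2.639764) = 0.835756
  f'(2.639764) = 16.905064
  x_2 = 2.639764 - 0.835756/16.905064 = 2.590326
Iteration 3:
  f(2.590326) = 0.019235
  f'(2.590326) = 16.129365
  x_3 = 2.590326 - 0.019235/16.129365 = 2.589133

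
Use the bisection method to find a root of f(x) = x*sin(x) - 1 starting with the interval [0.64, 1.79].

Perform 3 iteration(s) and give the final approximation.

f(x) = x*sin(x) - 1
Initial interval: [0.64, 1.79]

Iteration 1:
  c_1 = (0.640000 + 1.790000)/2 = 1.215000
  f(c_1) = f(1.215000) = 0.138904
  f(a) × f(c) < 0, new interval: [0.640000, 1.215000]
Iteration 2:
  c_2 = (0.640000 + 1.215000)/2 = 0.927500
  f(c_2) = f(0.927500) = -0.257886
  f(a) × f(c) ≥ 0, new interval: [0.927500, 1.215000]
Iteration 3:
  c_3 = (0.927500 + 1.215000)/2 = 1.071250
  f(c_3) = f(1.071250) = -0.059657
  f(a) × f(c) ≥ 0, new interval: [1.071250, 1.215000]

After 3 iteration(s), the approximation is c_3 = 1.071250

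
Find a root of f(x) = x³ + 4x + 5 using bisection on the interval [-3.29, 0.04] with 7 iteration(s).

f(x) = x³ + 4x + 5
Initial interval: [-3.29, 0.04]

Iteration 1:
  c_1 = (-3.290000 + 0.040000)/2 = -1.625000
  f(c_1) = f(-1.625000) = -5.791016
  f(a) × f(c) ≥ 0, new interval: [-1.625000, 0.040000]
Iteration 2:
  c_2 = (-1.625000 + 0.040000)/2 = -0.792500
  f(c_2) = f(-0.792500) = 1.332265
  f(a) × f(c) < 0, new interval: [-1.625000, -0.792500]
Iteration 3:
  c_3 = (-1.625000 + (-0.792500))/2 = -1.208750
  f(c_3) = f(-1.208750) = -1.601076
  f(a) × f(c) ≥ 0, new interval: [-1.208750, -0.792500]
Iteration 4:
  c_4 = (-1.208750 + (-0.792500))/2 = -1.000625
  f(c_4) = f(-1.000625) = -0.004376
  f(a) × f(c) ≥ 0, new interval: [-1.000625, -0.792500]
Iteration 5:
  c_5 = (-1.000625 + (-0.792500))/2 = -0.896562
  f(c_5) = f(-0.896562) = 0.693071
  f(a) × f(c) < 0, new interval: [-1.000625, -0.896562]
Iteration 6:
  c_6 = (-1.000625 + (-0.896562))/2 = -0.948594
  f(c_6) = f(-0.948594) = 0.352052
  f(a) × f(c) < 0, new interval: [-1.000625, -0.948594]
Iteration 7:
  c_7 = (-1.000625 + (-0.948594))/2 = -0.974609
  f(c_7) = f(-0.974609) = 0.175817
  f(a) × f(c) < 0, new interval: [-1.000625, -0.974609]

After 7 iteration(s), the approximation is c_7 = -0.974609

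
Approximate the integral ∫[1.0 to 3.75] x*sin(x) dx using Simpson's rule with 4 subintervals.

f(x) = x*sin(x)
a = 1.0, b = 3.75, n = 4
h = (b - a)/n = 0.687500

Simpson's rule: (h/3)[f(x₀) + 4f(x₁) + 2f(x₂) + ... + f(xₙ)]

x_0 = 1.0000, f(x_0) = 0.841471, coefficient = 1
x_1 = 1.6875, f(x_1) = 1.676021, coefficient = 4
x_2 = 2.3750, f(x_2) = 1.647502, coefficient = 2
x_3 = 3.0625, f(x_3) = 0.241969, coefficient = 4
x_4 = 3.7500, f(x_4) = -2.143355, coefficient = 1

I ≈ (0.687500/3) × 9.665081 = 2.214914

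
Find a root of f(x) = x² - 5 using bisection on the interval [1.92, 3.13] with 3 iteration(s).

f(x) = x² - 5
Initial interval: [1.92, 3.13]

Iteration 1:
  c_1 = (1.920000 + 3.130000)/2 = 2.525000
  f(c_1) = f(2.525000) = 1.375625
  f(a) × f(c) < 0, new interval: [1.920000, 2.525000]
Iteration 2:
  c_2 = (1.920000 + 2.525000)/2 = 2.222500
  f(c_2) = f(2.222500) = -0.060494
  f(a) × f(c) ≥ 0, new interval: [2.222500, 2.525000]
Iteration 3:
  c_3 = (2.222500 + 2.525000)/2 = 2.373750
  f(c_3) = f(2.373750) = 0.634689
  f(a) × f(c) < 0, new interval: [2.222500, 2.373750]

After 3 iteration(s), the approximation is c_3 = 2.373750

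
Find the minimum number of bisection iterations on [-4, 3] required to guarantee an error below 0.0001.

We need (b-a)/2^n ≤ 0.0001
(3 - (-4))/2^n ≤ 0.0001
7/2^n ≤ 0.0001
2^n ≥ 70000
n ≥ log₂(70000) = 16.10
n ≥ 17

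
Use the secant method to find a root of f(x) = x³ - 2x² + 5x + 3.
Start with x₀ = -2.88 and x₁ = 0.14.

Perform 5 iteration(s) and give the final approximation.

f(x) = x³ - 2x² + 5x + 3
x₀ = -2.88, x₁ = 0.14

Secant formula: x_{n+1} = x_n - f(x_n)(x_n - x_{n-1})/(f(x_n) - f(x_{n-1}))

Iteration 1:
  f(-2.880000) = -51.876672
  f(0.140000) = 3.663544
  x_2 = 0.140000 - 3.663544×(0.140000 - (-2.880000))/(3.663544 - (-51.876672))
       = -0.059205
Iteration 2:
  f(0.140000) = 3.663544
  f(-0.059205) = 2.696756
  x_3 = -0.059205 - 2.696756×(-0.059205 - 0.140000)/(2.696756 - 3.663544)
       = -0.614868
Iteration 3:
  f(-0.059205) = 2.696756
  f(-0.614868) = -1.062921
  x_4 = -0.614868 - (-1.062921)×(-0.614868 - (-0.059205))/(-1.062921 - 2.696756)
       = -0.457773
Iteration 4:
  f(-0.614868) = -1.062921
  f(-0.457773) = 0.196094
  x_5 = -0.457773 - 0.196094×(-0.457773 - (-0.614868))/(0.196094 - (-1.062921))
       = -0.482241
Iteration 5:
  f(-0.457773) = 0.196094
  f(-0.482241) = 0.011536
  x_6 = -0.482241 - 0.011536×(-0.482241 - (-0.457773))/(0.011536 - 0.196094)
       = -0.483770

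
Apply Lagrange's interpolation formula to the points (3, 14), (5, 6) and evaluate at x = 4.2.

Lagrange interpolation formula:
P(x) = Σ yᵢ × Lᵢ(x)
where Lᵢ(x) = Π_{j≠i} (x - xⱼ)/(xᵢ - xⱼ)

L_0(4.2) = (4.2 - 5)/(3 - 5) = 0.400000
L_1(4.2) = (4.2 - 3)/(5 - 3) = 0.600000

P(4.2) = 14×L_0(4.2) + 6×L_1(4.2)
P(4.2) = 9.200000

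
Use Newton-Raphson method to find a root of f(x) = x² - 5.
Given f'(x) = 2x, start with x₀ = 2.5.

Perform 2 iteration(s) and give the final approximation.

f(x) = x² - 5
f'(x) = 2x
x₀ = 2.5

Newton-Raphson formula: x_{n+1} = x_n - f(x_n)/f'(x_n)

Iteration 1:
  f(2.500000) = 1.250000
  f'(2.500000) = 5.000000
  x_1 = 2.500000 - 1.250000/5.000000 = 2.250000
Iteration 2:
  f(2.250000) = 0.062500
  f'(2.250000) = 4.500000
  x_2 = 2.250000 - 0.062500/4.500000 = 2.236111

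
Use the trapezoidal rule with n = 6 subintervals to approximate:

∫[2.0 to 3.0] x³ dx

f(x) = x³
a = 2.0, b = 3.0, n = 6
h = (b - a)/n = 0.166667

Trapezoidal rule: (h/2)[f(x₀) + 2f(x₁) + 2f(x₂) + ... + f(xₙ)]

x_0 = 2.0000, f(x_0) = 8.000000, coefficient = 1
x_1 = 2.1667, f(x_1) = 10.171296, coefficient = 2
x_2 = 2.3333, f(x_2) = 12.703704, coefficient = 2
x_3 = 2.5000, f(x_3) = 15.625000, coefficient = 2
x_4 = 2.6667, f(x_4) = 18.962963, coefficient = 2
x_5 = 2.8333, f(x_5) = 22.745370, coefficient = 2
x_6 = 3.0000, f(x_6) = 27.000000, coefficient = 1

I ≈ (0.166667/2) × 195.416667 = 16.284722
Exact value: 16.250000
Error: 0.034722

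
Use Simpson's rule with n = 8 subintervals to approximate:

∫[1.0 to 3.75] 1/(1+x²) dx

f(x) = 1/(1+x²)
a = 1.0, b = 3.75, n = 8
h = (b - a)/n = 0.343750

Simpson's rule: (h/3)[f(x₀) + 4f(x₁) + 2f(x₂) + ... + f(xₙ)]

x_0 = 1.0000, f(x_0) = 0.500000, coefficient = 1
x_1 = 1.3438, f(x_1) = 0.356422, coefficient = 4
x_2 = 1.6875, f(x_2) = 0.259898, coefficient = 2
x_3 = 2.0312, f(x_3) = 0.195085, coefficient = 4
x_4 = 2.3750, f(x_4) = 0.150588, coefficient = 2
x_5 = 2.7188, f(x_5) = 0.119167, coefficient = 4
x_6 = 3.0625, f(x_6) = 0.096349, coefficient = 2
x_7 = 3.4062, f(x_7) = 0.079349, coefficient = 4
x_8 = 3.7500, f(x_8) = 0.066390, coefficient = 1

I ≈ (0.343750/3) × 4.580152 = 0.524809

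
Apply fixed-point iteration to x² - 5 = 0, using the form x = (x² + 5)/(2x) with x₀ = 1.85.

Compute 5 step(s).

Equation: x² - 5 = 0
Fixed-point form: x = (x² + 5)/(2x)
x₀ = 1.85

x_1 = g(1.850000) = 2.276351
x_2 = g(2.276351) = 2.236424
x_3 = g(2.236424) = 2.236068
x_4 = g(2.236068) = 2.236068
x_5 = g(2.236068) = 2.236068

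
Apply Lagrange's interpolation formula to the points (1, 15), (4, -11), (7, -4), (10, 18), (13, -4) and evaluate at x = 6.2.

Lagrange interpolation formula:
P(x) = Σ yᵢ × Lᵢ(x)
where Lᵢ(x) = Π_{j≠i} (x - xⱼ)/(xᵢ - xⱼ)

L_0(6.2) = (6.2 - 4)/(1 - 4) × (6.2 - 7)/(1 - 7) × (6.2 - 10)/(1 - 10) × (6.2 - 13)/(1 - 13) = -0.023394
L_1(6.2) = (6.2 - 1)/(4 - 1) × (6.2 - 7)/(4 - 7) × (6.2 - 10)/(4 - 10) × (6.2 - 13)/(4 - 13) = 0.221182
L_2(6.2) = (6.2 - 1)/(7 - 1) × (6.2 - 4)/(7 - 4) × (6.2 - 10)/(7 - 10) × (6.2 - 13)/(7 - 13) = 0.912375
L_3(6.2) = (6.2 - 1)/(10 - 1) × (6.2 - 4)/(10 - 4) × (6.2 - 7)/(10 - 7) × (6.2 - 13)/(10 - 13) = -0.128053
L_4(6.2) = (6.2 - 1)/(13 - 1) × (6.2 - 4)/(13 - 4) × (6.2 - 7)/(13 - 7) × (6.2 - 10)/(13 - 10) = 0.017890

P(6.2) = 15×L_0(6.2) + (-11)×L_1(6.2) + (-4)×L_2(6.2) + 18×L_3(6.2) + (-4)×L_4(6.2)
P(6.2) = -8.809923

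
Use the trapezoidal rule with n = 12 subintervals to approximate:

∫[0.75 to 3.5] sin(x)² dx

f(x) = sin(x)²
a = 0.75, b = 3.5, n = 12
h = (b - a)/n = 0.229167

Trapezoidal rule: (h/2)[f(x₀) + 2f(x₁) + 2f(x₂) + ... + f(xₙ)]

x_0 = 0.7500, f(x_0) = 0.464631, coefficient = 1
x_1 = 0.9792, f(x_1) = 0.688955, coefficient = 2
x_2 = 1.2083, f(x_2) = 0.874274, coefficient = 2
x_3 = 1.4375, f(x_3) = 0.982337, coefficient = 2
x_4 = 1.6667, f(x_4) = 0.990837, coefficient = 2
x_5 = 1.8958, f(x_5) = 0.898020, coefficient = 2
x_6 = 2.1250, f(x_6) = 0.723044, coefficient = 2
x_7 = 2.3542, f(x_7) = 0.502028, coefficient = 2
x_8 = 2.5833, f(x_8) = 0.280593, coefficient = 2
x_9 = 2.8125, f(x_9) = 0.104448, coefficient = 2
x_10 = 3.0417, f(x_10) = 0.009952, coefficient = 2
x_11 = 3.2708, f(x_11) = 0.016610, coefficient = 2
x_12 = 3.5000, f(x_12) = 0.123049, coefficient = 1

I ≈ (0.229167/2) × 12.729876 = 1.458632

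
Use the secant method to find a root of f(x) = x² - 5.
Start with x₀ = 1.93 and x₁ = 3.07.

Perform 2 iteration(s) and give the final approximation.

f(x) = x² - 5
x₀ = 1.93, x₁ = 3.07

Secant formula: x_{n+1} = x_n - f(x_n)(x_n - x_{n-1})/(f(x_n) - f(x_{n-1}))

Iteration 1:
  f(1.930000) = -1.275100
  f(3.070000) = 4.424900
  x_2 = 3.070000 - 4.424900×(3.070000 - 1.930000)/(4.424900 - (-1.275100))
       = 2.185020
Iteration 2:
  f(3.070000) = 4.424900
  f(2.185020) = -0.225688
  x_3 = 2.185020 - (-0.225688)×(2.185020 - 3.070000)/(-0.225688 - 4.424900)
       = 2.227967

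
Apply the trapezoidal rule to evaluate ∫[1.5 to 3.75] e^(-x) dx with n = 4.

f(x) = e^(-x)
a = 1.5, b = 3.75, n = 4
h = (b - a)/n = 0.562500

Trapezoidal rule: (h/2)[f(x₀) + 2f(x₁) + 2f(x₂) + ... + f(xₙ)]

x_0 = 1.5000, f(x_0) = 0.223130, coefficient = 1
x_1 = 2.0625, f(x_1) = 0.127136, coefficient = 2
x_2 = 2.6250, f(x_2) = 0.072440, coefficient = 2
x_3 = 3.1875, f(x_3) = 0.041275, coefficient = 2
x_4 = 3.7500, f(x_4) = 0.023518, coefficient = 1

I ≈ (0.562500/2) × 0.728349 = 0.204848
Exact value: 0.199612
Error: 0.005236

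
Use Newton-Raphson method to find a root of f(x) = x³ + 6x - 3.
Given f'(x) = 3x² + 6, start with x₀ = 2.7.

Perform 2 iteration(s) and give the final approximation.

f(x) = x³ + 6x - 3
f'(x) = 3x² + 6
x₀ = 2.7

Newton-Raphson formula: x_{n+1} = x_n - f(x_n)/f'(x_n)

Iteration 1:
  f(2.700000) = 32.883000
  f'(2.700000) = 27.870000
  x_1 = 2.700000 - 32.883000/27.870000 = 1.520129
Iteration 2:
  f(1.520129) = 9.633478
  f'(1.520129) = 12.932378
  x_2 = 1.520129 - 9.633478/12.932378 = 0.775218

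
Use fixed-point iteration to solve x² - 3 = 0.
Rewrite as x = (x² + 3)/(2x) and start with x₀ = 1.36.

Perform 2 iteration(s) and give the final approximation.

Equation: x² - 3 = 0
Fixed-point form: x = (x² + 3)/(2x)
x₀ = 1.36

x_1 = g(1.360000) = 1.782941
x_2 = g(1.782941) = 1.732777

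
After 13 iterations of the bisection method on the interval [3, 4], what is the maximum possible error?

Bisection error bound: |error| ≤ (b-a)/2^n
|error| ≤ (4 - 3)/2^13 = 1/2^13
|error| ≤ 0.0001220703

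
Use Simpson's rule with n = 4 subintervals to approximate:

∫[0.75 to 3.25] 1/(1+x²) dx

f(x) = 1/(1+x²)
a = 0.75, b = 3.25, n = 4
h = (b - a)/n = 0.625000

Simpson's rule: (h/3)[f(x₀) + 4f(x₁) + 2f(x₂) + ... + f(xₙ)]

x_0 = 0.7500, f(x_0) = 0.640000, coefficient = 1
x_1 = 1.3750, f(x_1) = 0.345946, coefficient = 4
x_2 = 2.0000, f(x_2) = 0.200000, coefficient = 2
x_3 = 2.6250, f(x_3) = 0.126733, coefficient = 4
x_4 = 3.2500, f(x_4) = 0.086486, coefficient = 1

I ≈ (0.625000/3) × 3.017201 = 0.628584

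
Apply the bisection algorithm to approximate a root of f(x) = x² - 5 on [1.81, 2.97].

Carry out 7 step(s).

f(x) = x² - 5
Initial interval: [1.81, 2.97]

Iteration 1:
  c_1 = (1.810000 + 2.970000)/2 = 2.390000
  f(c_1) = f(2.390000) = 0.712100
  f(a) × f(c) < 0, new interval: [1.810000, 2.390000]
Iteration 2:
  c_2 = (1.810000 + 2.390000)/2 = 2.100000
  f(c_2) = f(2.100000) = -0.590000
  f(a) × f(c) ≥ 0, new interval: [2.100000, 2.390000]
Iteration 3:
  c_3 = (2.100000 + 2.390000)/2 = 2.245000
  f(c_3) = f(2.245000) = 0.040025
  f(a) × f(c) < 0, new interval: [2.100000, 2.245000]
Iteration 4:
  c_4 = (2.100000 + 2.245000)/2 = 2.172500
  f(c_4) = f(2.172500) = -0.280244
  f(a) × f(c) ≥ 0, new interval: [2.172500, 2.245000]
Iteration 5:
  c_5 = (2.172500 + 2.245000)/2 = 2.208750
  f(c_5) = f(2.208750) = -0.121423
  f(a) × f(c) ≥ 0, new interval: [2.208750, 2.245000]
Iteration 6:
  c_6 = (2.208750 + 2.245000)/2 = 2.226875
  f(c_6) = f(2.226875) = -0.041028
  f(a) × f(c) ≥ 0, new interval: [2.226875, 2.245000]
Iteration 7:
  c_7 = (2.226875 + 2.245000)/2 = 2.235938
  f(c_7) = f(2.235938) = -0.000583
  f(a) × f(c) ≥ 0, new interval: [2.235938, 2.245000]

After 7 iteration(s), the approximation is c_7 = 2.235938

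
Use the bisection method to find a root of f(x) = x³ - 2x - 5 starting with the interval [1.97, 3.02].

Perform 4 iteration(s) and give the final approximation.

f(x) = x³ - 2x - 5
Initial interval: [1.97, 3.02]

Iteration 1:
  c_1 = (1.970000 + 3.020000)/2 = 2.495000
  f(c_1) = f(2.495000) = 5.541437
  f(a) × f(c) < 0, new interval: [1.970000, 2.495000]
Iteration 2:
  c_2 = (1.970000 + 2.495000)/2 = 2.232500
  f(c_2) = f(2.232500) = 1.661906
  f(a) × f(c) < 0, new interval: [1.970000, 2.232500]
Iteration 3:
  c_3 = (1.970000 + 2.232500)/2 = 2.101250
  f(c_3) = f(2.101250) = 0.075047
  f(a) × f(c) < 0, new interval: [1.970000, 2.101250]
Iteration 4:
  c_4 = (1.970000 + 2.101250)/2 = 2.035625
  f(c_4) = f(2.035625) = -0.636090
  f(a) × f(c) ≥ 0, new interval: [2.035625, 2.101250]

After 4 iteration(s), the approximation is c_4 = 2.035625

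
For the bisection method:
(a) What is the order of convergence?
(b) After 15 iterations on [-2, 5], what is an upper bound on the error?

(a) Bisection has linear (order 1) convergence; the error is halved each step.

(b) Error bound = (b-a)/2^n = (5 - (-2))/2^{15}
    = 7/2^{15}

(a) 1 (linear); (b) error ≤ 2.14e-04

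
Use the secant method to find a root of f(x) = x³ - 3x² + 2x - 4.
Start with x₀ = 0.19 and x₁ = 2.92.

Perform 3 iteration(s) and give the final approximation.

f(x) = x³ - 3x² + 2x - 4
x₀ = 0.19, x₁ = 2.92

Secant formula: x_{n+1} = x_n - f(x_n)(x_n - x_{n-1})/(f(x_n) - f(x_{n-1}))

Iteration 1:
  f(0.190000) = -3.721441
  f(2.920000) = 1.157888
  x_2 = 2.920000 - 1.157888×(2.920000 - 0.190000)/(1.157888 - (-3.721441))
       = 2.272158
Iteration 2:
  f(2.920000) = 1.157888
  f(2.272158) = -3.213315
  x_3 = 2.272158 - (-3.213315)×(2.272158 - 2.920000)/(-3.213315 - 1.157888)
       = 2.748393
Iteration 3:
  f(2.272158) = -3.213315
  f(2.748393) = -0.403768
  x_4 = 2.748393 - (-0.403768)×(2.748393 - 2.272158)/(-0.403768 - (-3.213315))
       = 2.816834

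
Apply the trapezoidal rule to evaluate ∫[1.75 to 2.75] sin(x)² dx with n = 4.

f(x) = sin(x)²
a = 1.75, b = 2.75, n = 4
h = (b - a)/n = 0.250000

Trapezoidal rule: (h/2)[f(x₀) + 2f(x₁) + 2f(x₂) + ... + f(xₙ)]

x_0 = 1.7500, f(x_0) = 0.968228, coefficient = 1
x_1 = 2.0000, f(x_1) = 0.826822, coefficient = 2
x_2 = 2.2500, f(x_2) = 0.605398, coefficient = 2
x_3 = 2.5000, f(x_3) = 0.358169, coefficient = 2
x_4 = 2.7500, f(x_4) = 0.145665, coefficient = 1

I ≈ (0.250000/2) × 4.694671 = 0.586834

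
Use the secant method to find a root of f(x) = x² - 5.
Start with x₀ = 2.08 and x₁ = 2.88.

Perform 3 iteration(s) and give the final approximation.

f(x) = x² - 5
x₀ = 2.08, x₁ = 2.88

Secant formula: x_{n+1} = x_n - f(x_n)(x_n - x_{n-1})/(f(x_n) - f(x_{n-1}))

Iteration 1:
  f(2.080000) = -0.673600
  f(2.880000) = 3.294400
  x_2 = 2.880000 - 3.294400×(2.880000 - 2.080000)/(3.294400 - (-0.673600))
       = 2.215806
Iteration 2:
  f(2.880000) = 3.294400
  f(2.215806) = -0.090202
  x_3 = 2.215806 - (-0.090202)×(2.215806 - 2.880000)/(-0.090202 - 3.294400)
       = 2.233508
Iteration 3:
  f(2.215806) = -0.090202
  f(2.233508) = -0.011444
  x_4 = 2.233508 - (-0.011444)×(2.233508 - 2.215806)/(-0.011444 - (-0.090202))
       = 2.236080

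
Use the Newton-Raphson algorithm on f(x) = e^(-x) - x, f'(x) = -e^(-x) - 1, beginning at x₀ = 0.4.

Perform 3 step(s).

f(x) = e^(-x) - x
f'(x) = -e^(-x) - 1
x₀ = 0.4

Newton-Raphson formula: x_{n+1} = x_n - f(x_n)/f'(x_n)

Iteration 1:
  f(0.400000) = 0.270320
  f'(0.400000) = -1.670320
  x_1 = 0.400000 - 0.270320/(-1.670320) = 0.561837
Iteration 2:
  f(0.561837) = 0.008323
  f'(0.561837) = -1.570161
  x_2 = 0.561837 - 0.008323/(-1.570161) = 0.567138
Iteration 3:
  f(0.567138) = 0.000008
  f'(0.567138) = -1.567146
  x_3 = 0.567138 - 0.000008/(-1.567146) = 0.567143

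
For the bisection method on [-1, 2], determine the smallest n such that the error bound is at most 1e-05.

We need (b-a)/2^n ≤ 1e-05
(2 - (-1))/2^n ≤ 1e-05
3/2^n ≤ 1e-05
2^n ≥ 300000
n ≥ log₂(300000) = 18.19
n ≥ 19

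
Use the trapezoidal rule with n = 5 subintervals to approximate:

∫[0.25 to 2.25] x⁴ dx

f(x) = x⁴
a = 0.25, b = 2.25, n = 5
h = (b - a)/n = 0.400000

Trapezoidal rule: (h/2)[f(x₀) + 2f(x₁) + 2f(x₂) + ... + f(xₙ)]

x_0 = 0.2500, f(x_0) = 0.003906, coefficient = 1
x_1 = 0.6500, f(x_1) = 0.178506, coefficient = 2
x_2 = 1.0500, f(x_2) = 1.215506, coefficient = 2
x_3 = 1.4500, f(x_3) = 4.420506, coefficient = 2
x_4 = 1.8500, f(x_4) = 11.713506, coefficient = 2
x_5 = 2.2500, f(x_5) = 25.628906, coefficient = 1

I ≈ (0.400000/2) × 60.688863 = 12.137773
Exact value: 11.532812
Error: 0.604960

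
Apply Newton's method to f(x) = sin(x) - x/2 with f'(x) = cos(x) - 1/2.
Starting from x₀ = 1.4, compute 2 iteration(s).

f(x) = sin(x) - x/2
f'(x) = cos(x) - 1/2
x₀ = 1.4

Newton-Raphson formula: x_{n+1} = x_n - f(x_n)/f'(x_n)

Iteration 1:
  f(1.400000) = 0.285450
  f'(1.400000) = -0.330033
  x_1 = 1.400000 - 0.285450/(-0.330033) = 2.264913
Iteration 2:
  f(2.264913) = -0.363838
  f'(2.264913) = -1.139707
  x_2 = 2.264913 - (-0.363838)/(-1.139707) = 1.945675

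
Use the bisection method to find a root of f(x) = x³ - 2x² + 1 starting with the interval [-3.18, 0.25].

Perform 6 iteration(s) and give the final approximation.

f(x) = x³ - 2x² + 1
Initial interval: [-3.18, 0.25]

Iteration 1:
  c_1 = (-3.180000 + 0.250000)/2 = -1.465000
  f(c_1) = f(-1.465000) = -6.436670
  f(a) × f(c) ≥ 0, new interval: [-1.465000, 0.250000]
Iteration 2:
  c_2 = (-1.465000 + 0.250000)/2 = -0.607500
  f(c_2) = f(-0.607500) = 0.037686
  f(a) × f(c) < 0, new interval: [-1.465000, -0.607500]
Iteration 3:
  c_3 = (-1.465000 + (-0.607500))/2 = -1.036250
  f(c_3) = f(-1.036250) = -2.260368
  f(a) × f(c) ≥ 0, new interval: [-1.036250, -0.607500]
Iteration 4:
  c_4 = (-1.036250 + (-0.607500))/2 = -0.821875
  f(c_4) = f(-0.821875) = -0.906116
  f(a) × f(c) ≥ 0, new interval: [-0.821875, -0.607500]
Iteration 5:
  c_5 = (-0.821875 + (-0.607500))/2 = -0.714688
  f(c_5) = f(-0.714688) = -0.386603
  f(a) × f(c) ≥ 0, new interval: [-0.714688, -0.607500]
Iteration 6:
  c_6 = (-0.714688 + (-0.607500))/2 = -0.661094
  f(c_6) = f(-0.661094) = -0.163018
  f(a) × f(c) ≥ 0, new interval: [-0.661094, -0.607500]

After 6 iteration(s), the approximation is c_6 = -0.661094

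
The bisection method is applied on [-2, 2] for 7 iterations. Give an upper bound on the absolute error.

Bisection error bound: |error| ≤ (b-a)/2^n
|error| ≤ (2 - (-2))/2^7 = 4/2^7
|error| ≤ 0.0312500000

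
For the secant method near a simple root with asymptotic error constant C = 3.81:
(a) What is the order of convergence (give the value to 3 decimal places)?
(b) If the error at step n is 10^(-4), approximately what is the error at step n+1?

(a) Secant method has superlinear convergence with order φ = (1+√5)/2 ≈ 1.618.
    This means |e_{n+1}| ≈ C|e_n|^1.618.

(b) With |e_n| = 10^(-4) and C = 3.81:
    |e_{n+1}| ≈ 3.81 × (10^(-4))^1.618 = 3.81 × 10^(-6.47)

(a) ≈ 1.618 (golden ratio); (b) |e_{n+1}| ≈ 1.285e-06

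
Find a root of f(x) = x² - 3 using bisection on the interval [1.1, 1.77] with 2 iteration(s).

f(x) = x² - 3
Initial interval: [1.1, 1.77]

Iteration 1:
  c_1 = (1.100000 + 1.770000)/2 = 1.435000
  f(c_1) = f(1.435000) = -0.940775
  f(a) × f(c) ≥ 0, new interval: [1.435000, 1.770000]
Iteration 2:
  c_2 = (1.435000 + 1.770000)/2 = 1.602500
  f(c_2) = f(1.602500) = -0.431994
  f(a) × f(c) ≥ 0, new interval: [1.602500, 1.770000]

After 2 iteration(s), the approximation is c_2 = 1.602500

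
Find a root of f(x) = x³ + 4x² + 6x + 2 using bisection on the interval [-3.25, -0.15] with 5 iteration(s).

f(x) = x³ + 4x² + 6x + 2
Initial interval: [-3.25, -0.15]

Iteration 1:
  c_1 = (-3.250000 + (-0.150000))/2 = -1.700000
  f(c_1) = f(-1.700000) = -1.553000
  f(a) × f(c) ≥ 0, new interval: [-1.700000, -0.150000]
Iteration 2:
  c_2 = (-1.700000 + (-0.150000))/2 = -0.925000
  f(c_2) = f(-0.925000) = -0.918953
  f(a) × f(c) ≥ 0, new interval: [-0.925000, -0.150000]
Iteration 3:
  c_3 = (-0.925000 + (-0.150000))/2 = -0.537500
  f(c_3) = f(-0.537500) = -0.224662
  f(a) × f(c) ≥ 0, new interval: [-0.537500, -0.150000]
Iteration 4:
  c_4 = (-0.537500 + (-0.150000))/2 = -0.343750
  f(c_4) = f(-0.343750) = 0.369537
  f(a) × f(c) < 0, new interval: [-0.537500, -0.343750]
Iteration 5:
  c_5 = (-0.537500 + (-0.343750))/2 = -0.440625
  f(c_5) = f(-0.440625) = 0.047304
  f(a) × f(c) < 0, new interval: [-0.537500, -0.440625]

After 5 iteration(s), the approximation is c_5 = -0.440625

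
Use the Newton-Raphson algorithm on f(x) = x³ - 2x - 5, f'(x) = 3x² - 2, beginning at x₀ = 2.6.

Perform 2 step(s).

f(x) = x³ - 2x - 5
f'(x) = 3x² - 2
x₀ = 2.6

Newton-Raphson formula: x_{n+1} = x_n - f(x_n)/f'(x_n)

Iteration 1:
  f(2.600000) = 7.376000
  f'(2.600000) = 18.280000
  x_1 = 2.600000 - 7.376000/18.280000 = 2.196499
Iteration 2:
  f(2.196499) = 1.204247
  f'(2.196499) = 12.473822
  x_2 = 2.196499 - 1.204247/12.473822 = 2.099957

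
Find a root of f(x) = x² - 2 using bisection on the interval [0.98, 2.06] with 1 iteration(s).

f(x) = x² - 2
Initial interval: [0.98, 2.06]

Iteration 1:
  c_1 = (0.980000 + 2.060000)/2 = 1.520000
  f(c_1) = f(1.520000) = 0.310400
  f(a) × f(c) < 0, new interval: [0.980000, 1.520000]

After 1 iteration(s), the approximation is c_1 = 1.520000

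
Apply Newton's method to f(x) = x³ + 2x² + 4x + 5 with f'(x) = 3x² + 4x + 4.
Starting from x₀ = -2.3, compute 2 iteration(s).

f(x) = x³ + 2x² + 4x + 5
f'(x) = 3x² + 4x + 4
x₀ = -2.3

Newton-Raphson formula: x_{n+1} = x_n - f(x_n)/f'(x_n)

Iteration 1:
  f(-2.300000) = -5.787000
  f'(-2.300000) = 10.670000
  x_1 = -2.300000 - (-5.787000)/10.670000 = -1.757638
Iteration 2:
  f(-1.757638) = -1.281827
  f'(-1.757638) = 6.237324
  x_2 = -1.757638 - (-1.281827)/6.237324 = -1.552129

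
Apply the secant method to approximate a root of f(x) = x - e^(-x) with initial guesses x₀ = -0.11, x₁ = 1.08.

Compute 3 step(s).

f(x) = x - e^(-x)
x₀ = -0.11, x₁ = 1.08

Secant formula: x_{n+1} = x_n - f(x_n)(x_n - x_{n-1})/(f(x_n) - f(x_{n-1}))

Iteration 1:
  f(-0.110000) = -1.226278
  f(1.080000) = 0.740404
  x_2 = 1.080000 - 0.740404×(1.080000 - (-0.110000))/(0.740404 - (-1.226278))
       = 0.631996
Iteration 2:
  f(1.080000) = 0.740404
  f(0.631996) = 0.100466
  x_3 = 0.631996 - 0.100466×(0.631996 - 1.080000)/(0.100466 - 0.740404)
       = 0.561662
Iteration 3:
  f(0.631996) = 0.100466
  f(0.561662) = -0.008598
  x_4 = 0.561662 - (-0.008598)×(0.561662 - 0.631996)/(-0.008598 - 0.100466)
       = 0.567207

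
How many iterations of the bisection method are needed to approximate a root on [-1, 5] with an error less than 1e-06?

We need (b-a)/2^n ≤ 1e-06
(5 - (-1))/2^n ≤ 1e-06
6/2^n ≤ 1e-06
2^n ≥ 6000000
n ≥ log₂(6000000) = 22.52
n ≥ 23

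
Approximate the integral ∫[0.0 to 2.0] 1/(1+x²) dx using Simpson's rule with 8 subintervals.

f(x) = 1/(1+x²)
a = 0.0, b = 2.0, n = 8
h = (b - a)/n = 0.250000

Simpson's rule: (h/3)[f(x₀) + 4f(x₁) + 2f(x₂) + ... + f(xₙ)]

x_0 = 0.0000, f(x_0) = 1.000000, coefficient = 1
x_1 = 0.2500, f(x_1) = 0.941176, coefficient = 4
x_2 = 0.5000, f(x_2) = 0.800000, coefficient = 2
x_3 = 0.7500, f(x_3) = 0.640000, coefficient = 4
x_4 = 1.0000, f(x_4) = 0.500000, coefficient = 2
x_5 = 1.2500, f(x_5) = 0.390244, coefficient = 4
x_6 = 1.5000, f(x_6) = 0.307692, coefficient = 2
x_7 = 1.7500, f(x_7) = 0.246154, coefficient = 4
x_8 = 2.0000, f(x_8) = 0.200000, coefficient = 1

I ≈ (0.250000/3) × 13.285681 = 1.107140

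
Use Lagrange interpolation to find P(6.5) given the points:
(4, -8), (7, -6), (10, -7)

Lagrange interpolation formula:
P(x) = Σ yᵢ × Lᵢ(x)
where Lᵢ(x) = Π_{j≠i} (x - xⱼ)/(xᵢ - xⱼ)

L_0(6.5) = (6.5 - 7)/(4 - 7) × (6.5 - 10)/(4 - 10) = 0.097222
L_1(6.5) = (6.5 - 4)/(7 - 4) × (6.5 - 10)/(7 - 10) = 0.972222
L_2(6.5) = (6.5 - 4)/(10 - 4) × (6.5 - 7)/(10 - 7) = -0.069444

P(6.5) = (-8)×L_0(6.5) + (-6)×L_1(6.5) + (-7)×L_2(6.5)
P(6.5) = -6.125000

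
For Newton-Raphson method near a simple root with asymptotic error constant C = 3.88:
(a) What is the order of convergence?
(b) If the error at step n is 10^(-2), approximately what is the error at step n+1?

(a) Newton-Raphson has quadratic (order 2) convergence near simple roots.
    This means |e_{n+1}| ≈ C|e_n|².

(b) With |e_n| = 10^(-2) and C = 3.88:
    |e_{n+1}| ≈ 3.88 × (10^(-2))² = 3.88 × 10^(-4)

(a) 2 (quadratic); (b) |e_{n+1}| ≈ 3.880e-04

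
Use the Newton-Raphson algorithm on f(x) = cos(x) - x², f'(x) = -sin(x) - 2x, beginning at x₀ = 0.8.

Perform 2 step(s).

f(x) = cos(x) - x²
f'(x) = -sin(x) - 2x
x₀ = 0.8

Newton-Raphson formula: x_{n+1} = x_n - f(x_n)/f'(x_n)

Iteration 1:
  f(0.800000) = 0.056707
  f'(0.800000) = -2.317356
  x_1 = 0.800000 - 0.056707/(-2.317356) = 0.824470
Iteration 2:
  f(0.824470) = -0.000806
  f'(0.824470) = -2.383129
  x_2 = 0.824470 - (-0.000806)/(-2.383129) = 0.824132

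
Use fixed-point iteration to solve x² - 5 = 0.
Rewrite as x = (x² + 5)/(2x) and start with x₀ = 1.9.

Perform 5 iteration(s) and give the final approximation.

Equation: x² - 5 = 0
Fixed-point form: x = (x² + 5)/(2x)
x₀ = 1.9

x_1 = g(1.900000) = 2.265789
x_2 = g(2.265789) = 2.236263
x_3 = g(2.236263) = 2.236068
x_4 = g(2.236068) = 2.236068
x_5 = g(2.236068) = 2.236068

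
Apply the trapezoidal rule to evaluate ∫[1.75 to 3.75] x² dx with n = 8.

f(x) = x²
a = 1.75, b = 3.75, n = 8
h = (b - a)/n = 0.250000

Trapezoidal rule: (h/2)[f(x₀) + 2f(x₁) + 2f(x₂) + ... + f(xₙ)]

x_0 = 1.7500, f(x_0) = 3.062500, coefficient = 1
x_1 = 2.0000, f(x_1) = 4.000000, coefficient = 2
x_2 = 2.2500, f(x_2) = 5.062500, coefficient = 2
x_3 = 2.5000, f(x_3) = 6.250000, coefficient = 2
x_4 = 2.7500, f(x_4) = 7.562500, coefficient = 2
x_5 = 3.0000, f(x_5) = 9.000000, coefficient = 2
x_6 = 3.2500, f(x_6) = 10.562500, coefficient = 2
x_7 = 3.5000, f(x_7) = 12.250000, coefficient = 2
x_8 = 3.7500, f(x_8) = 14.062500, coefficient = 1

I ≈ (0.250000/2) × 126.500000 = 15.812500
Exact value: 15.791667
Error: 0.020833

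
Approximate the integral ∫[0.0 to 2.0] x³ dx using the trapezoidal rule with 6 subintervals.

f(x) = x³
a = 0.0, b = 2.0, n = 6
h = (b - a)/n = 0.333333

Trapezoidal rule: (h/2)[f(x₀) + 2f(x₁) + 2f(x₂) + ... + f(xₙ)]

x_0 = 0.0000, f(x_0) = 0.000000, coefficient = 1
x_1 = 0.3333, f(x_1) = 0.037037, coefficient = 2
x_2 = 0.6667, f(x_2) = 0.296296, coefficient = 2
x_3 = 1.0000, f(x_3) = 1.000000, coefficient = 2
x_4 = 1.3333, f(x_4) = 2.370370, coefficient = 2
x_5 = 1.6667, f(x_5) = 4.629630, coefficient = 2
x_6 = 2.0000, f(x_6) = 8.000000, coefficient = 1

I ≈ (0.333333/2) × 24.666667 = 4.111111
Exact value: 4.000000
Error: 0.111111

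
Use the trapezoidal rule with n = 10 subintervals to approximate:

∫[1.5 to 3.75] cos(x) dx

f(x) = cos(x)
a = 1.5, b = 3.75, n = 10
h = (b - a)/n = 0.225000

Trapezoidal rule: (h/2)[f(x₀) + 2f(x₁) + 2f(x₂) + ... + f(xₙ)]

x_0 = 1.5000, f(x_0) = 0.070737, coefficient = 1
x_1 = 1.7250, f(x_1) = -0.153593, coefficient = 2
x_2 = 1.9500, f(x_2) = -0.370181, coefficient = 2
x_3 = 2.1750, f(x_3) = -0.568107, coefficient = 2
x_4 = 2.4000, f(x_4) = -0.737394, coefficient = 2
x_5 = 2.6250, f(x_5) = -0.869507, coefficient = 2
x_6 = 2.8500, f(x_6) = -0.957787, coefficient = 2
x_7 = 3.0750, f(x_7) = -0.997784, coefficient = 2
x_8 = 3.3000, f(x_8) = -0.987480, coefficient = 2
x_9 = 3.5250, f(x_9) = -0.927395, coefficient = 2
x_10 = 3.7500, f(x_10) = -0.820559, coefficient = 1

I ≈ (0.225000/2) × -13.888278 = -1.562431
Exact value: -1.569056
Error: 0.006625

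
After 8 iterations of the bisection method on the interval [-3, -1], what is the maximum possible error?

Bisection error bound: |error| ≤ (b-a)/2^n
|error| ≤ (-1 - (-3))/2^8 = 2/2^8
|error| ≤ 0.0078125000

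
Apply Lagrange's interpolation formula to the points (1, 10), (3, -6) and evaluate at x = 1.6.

Lagrange interpolation formula:
P(x) = Σ yᵢ × Lᵢ(x)
where Lᵢ(x) = Π_{j≠i} (x - xⱼ)/(xᵢ - xⱼ)

L_0(1.6) = (1.6 - 3)/(1 - 3) = 0.700000
L_1(1.6) = (1.6 - 1)/(3 - 1) = 0.300000

P(1.6) = 10×L_0(1.6) + (-6)×L_1(1.6)
P(1.6) = 5.200000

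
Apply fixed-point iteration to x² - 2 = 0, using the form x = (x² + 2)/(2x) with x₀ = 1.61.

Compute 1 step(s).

Equation: x² - 2 = 0
Fixed-point form: x = (x² + 2)/(2x)
x₀ = 1.61

x_1 = g(1.610000) = 1.426118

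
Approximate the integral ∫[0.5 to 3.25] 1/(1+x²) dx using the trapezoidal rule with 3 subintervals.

f(x) = 1/(1+x²)
a = 0.5, b = 3.25, n = 3
h = (b - a)/n = 0.916667

Trapezoidal rule: (h/2)[f(x₀) + 2f(x₁) + 2f(x₂) + ... + f(xₙ)]

x_0 = 0.5000, f(x_0) = 0.800000, coefficient = 1
x_1 = 1.4167, f(x_1) = 0.332564, coefficient = 2
x_2 = 2.3333, f(x_2) = 0.155172, coefficient = 2
x_3 = 3.2500, f(x_3) = 0.086486, coefficient = 1

I ≈ (0.916667/2) × 1.861958 = 0.853398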